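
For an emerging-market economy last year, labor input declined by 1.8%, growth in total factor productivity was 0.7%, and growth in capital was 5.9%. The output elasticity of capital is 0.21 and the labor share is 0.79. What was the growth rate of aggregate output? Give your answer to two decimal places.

Labor's share = 1 − 0.21 = 0.79.
Capital: 0.21 × 5.9 = 1.239 pp.
Labor input: 0.79 × (-1.8) = -1.422 pp.
Output growth = 0.7 + (-0.183) = 0.517%.

Aggregate output growth was 0.52%.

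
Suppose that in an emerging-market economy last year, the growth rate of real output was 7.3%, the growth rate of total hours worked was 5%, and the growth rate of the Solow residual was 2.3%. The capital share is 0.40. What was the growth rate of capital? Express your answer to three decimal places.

5.000%

Labor's share = 1 − 0.4 = 0.6.
gY = gA + 0.6×5 + 0.4×g.
0.4×g = 7.3 − 2.3 − 3 = 2.
g = 2 / 0.4 = 5%.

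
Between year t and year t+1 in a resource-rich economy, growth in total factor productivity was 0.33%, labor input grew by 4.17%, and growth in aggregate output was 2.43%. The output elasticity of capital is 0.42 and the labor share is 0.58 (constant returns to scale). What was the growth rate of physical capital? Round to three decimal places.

-0.759%

Labor's share = 1 − 0.42 = 0.58.
gY = gA + 0.58×4.17 + 0.42×g.
0.42×g = 2.43 − 0.33 − 2.4186 = -0.3186.
g = -0.3186 / 0.42 = -0.75857%.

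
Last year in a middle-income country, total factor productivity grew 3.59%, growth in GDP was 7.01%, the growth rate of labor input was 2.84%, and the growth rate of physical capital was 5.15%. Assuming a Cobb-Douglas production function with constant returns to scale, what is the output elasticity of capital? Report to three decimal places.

α = 0.251

gY = gA + α·gK + (1−α)·gL, so gY − gA − gL = α(gK − gL).
7.01 − 3.59 − 2.84 = α × (5.15 − 2.84).
0.58 = 2.31 α, so α = 0.25108.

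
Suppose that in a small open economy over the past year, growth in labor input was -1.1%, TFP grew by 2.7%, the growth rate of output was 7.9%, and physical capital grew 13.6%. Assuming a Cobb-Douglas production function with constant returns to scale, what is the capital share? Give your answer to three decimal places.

0.429

gY = gA + α·gK + (1−α)·gL, so gY − gA − gL = α(gK − gL).
7.9 − 2.7 + 1.1 = α × (13.6 − (-1.1)).
6.3 = 14.7 α, so α = 0.42857.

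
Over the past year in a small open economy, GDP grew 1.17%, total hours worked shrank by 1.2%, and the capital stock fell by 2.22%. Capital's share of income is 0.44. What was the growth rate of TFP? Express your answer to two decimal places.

Labor's share = 1 − 0.44 = 0.56.
The capital stock: 0.44 × (-2.22) = -0.9768 pp.
Total hours worked: 0.56 × (-1.2) = -0.672 pp.
TFP growth = 1.17 + 1.6488 = 2.8188%.

TFP growth was 2.82%.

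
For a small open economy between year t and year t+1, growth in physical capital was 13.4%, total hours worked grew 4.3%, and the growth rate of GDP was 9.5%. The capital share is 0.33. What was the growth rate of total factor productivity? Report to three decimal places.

Labor's share = 1 − 0.33 = 0.67.
Physical capital: 0.33 × 13.4 = 4.422 pp.
Total hours worked: 0.67 × 4.3 = 2.881 pp.
TFP growth = 9.5 − 7.303 = 2.197%.

2.197%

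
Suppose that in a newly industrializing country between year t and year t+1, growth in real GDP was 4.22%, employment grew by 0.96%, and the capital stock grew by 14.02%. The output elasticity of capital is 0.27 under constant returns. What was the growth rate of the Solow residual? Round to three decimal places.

Labor's share = 1 − 0.27 = 0.73.
The capital stock: 0.27 × 14.02 = 3.7854 pp.
Employment: 0.73 × 0.96 = 0.7008 pp.
TFP growth = 4.22 − 4.4862 = -0.2662%.

-0.266%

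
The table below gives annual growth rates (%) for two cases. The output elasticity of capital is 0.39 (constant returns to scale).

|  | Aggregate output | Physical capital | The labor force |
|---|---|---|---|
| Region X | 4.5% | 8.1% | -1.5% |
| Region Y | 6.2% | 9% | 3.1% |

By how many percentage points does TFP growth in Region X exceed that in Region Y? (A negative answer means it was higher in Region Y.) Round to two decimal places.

1.46 percentage points

Labor's share = 1 − 0.39 = 0.61.
Region X: TFP = 4.5 − 3.159 + 0.915 = 2.256%.
Region Y: TFP = 6.2 − 3.51 − 1.891 = 0.799%.
Difference = 2.256 − (0.799) = 1.457 pp.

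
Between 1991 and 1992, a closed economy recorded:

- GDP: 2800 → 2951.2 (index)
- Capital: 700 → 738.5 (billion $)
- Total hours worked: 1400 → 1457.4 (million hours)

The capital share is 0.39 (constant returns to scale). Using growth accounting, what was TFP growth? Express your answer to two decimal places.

0.75%

GDP growth = (2951.2 − 2800) / 2800 = 5.4%.
Capital growth = (738.5 − 700) / 700 = 5.5%.
Total hours worked growth = (1457.4 − 1400) / 1400 = 4.1%.
Labor's share = 1 − 0.39 = 0.61.
Capital: 0.39 × 5.5 = 2.145 pp.
Total hours worked: 0.61 × 4.1 = 2.501 pp.
TFP growth = 5.4 − 4.646 = 0.754%.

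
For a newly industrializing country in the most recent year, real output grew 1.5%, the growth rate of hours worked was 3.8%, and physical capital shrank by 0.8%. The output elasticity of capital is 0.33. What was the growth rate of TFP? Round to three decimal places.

Labor's share = 1 − 0.33 = 0.67.
Physical capital: 0.33 × (-0.8) = -0.264 pp.
Hours worked: 0.67 × 3.8 = 2.546 pp.
TFP growth = 1.5 − 2.282 = -0.782%.

-0.782%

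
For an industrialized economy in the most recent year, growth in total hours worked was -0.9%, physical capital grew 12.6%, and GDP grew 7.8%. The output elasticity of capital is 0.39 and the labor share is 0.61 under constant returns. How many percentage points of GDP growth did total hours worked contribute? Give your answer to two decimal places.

Labor's share = 1 − 0.39 = 0.61.
Contribution = share × growth = 0.61 × (-0.9) = -0.549 pp.

-0.55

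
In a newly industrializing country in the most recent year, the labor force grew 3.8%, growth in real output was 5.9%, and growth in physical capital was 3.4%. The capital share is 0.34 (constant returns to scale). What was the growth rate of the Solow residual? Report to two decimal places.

2.24%

Labor's share = 1 − 0.34 = 0.66.
Physical capital: 0.34 × 3.4 = 1.156 pp.
The labor force: 0.66 × 3.8 = 2.508 pp.
TFP growth = 5.9 − 3.664 = 2.236%.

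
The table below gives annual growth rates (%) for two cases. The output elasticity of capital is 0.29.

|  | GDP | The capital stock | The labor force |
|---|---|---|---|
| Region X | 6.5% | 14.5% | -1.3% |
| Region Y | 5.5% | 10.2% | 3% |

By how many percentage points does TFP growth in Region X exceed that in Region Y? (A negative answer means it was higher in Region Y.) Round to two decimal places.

2.81 percentage points

Labor's share = 1 − 0.29 = 0.71.
Region X: TFP = 6.5 − 4.205 + 0.923 = 3.218%.
Region Y: TFP = 5.5 − 2.958 − 2.13 = 0.412%.
Difference = 3.218 − (0.412) = 2.806 pp.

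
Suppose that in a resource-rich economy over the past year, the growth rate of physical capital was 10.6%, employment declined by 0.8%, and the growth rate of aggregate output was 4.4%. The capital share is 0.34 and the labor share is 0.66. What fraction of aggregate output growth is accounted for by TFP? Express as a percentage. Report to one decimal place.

Labor's share = 1 − 0.34 = 0.66.
Physical capital: 0.34 × 10.6 = 3.604 pp.
Employment: 0.66 × (-0.8) = -0.528 pp.
TFP growth = 4.4 − 3.076 = 1.324%.
TFP share of growth = 1.324 / 4.4 × 100 = 30.091%.

TFP accounted for 30.1% of growth.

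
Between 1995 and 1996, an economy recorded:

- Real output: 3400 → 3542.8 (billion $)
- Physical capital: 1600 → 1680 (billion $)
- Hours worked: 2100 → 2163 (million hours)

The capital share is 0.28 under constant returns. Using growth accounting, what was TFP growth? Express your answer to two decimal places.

TFP grew 0.64%.

Real output growth = (3542.8 − 3400) / 3400 = 4.2%.
Physical capital growth = (1680 − 1600) / 1600 = 5%.
Hours worked growth = (2163 − 2100) / 2100 = 3%.
Labor's share = 1 − 0.28 = 0.72.
Physical capital: 0.28 × 5 = 1.4 pp.
Hours worked: 0.72 × 3 = 2.16 pp.
TFP growth = 4.2 − 3.56 = 0.64%.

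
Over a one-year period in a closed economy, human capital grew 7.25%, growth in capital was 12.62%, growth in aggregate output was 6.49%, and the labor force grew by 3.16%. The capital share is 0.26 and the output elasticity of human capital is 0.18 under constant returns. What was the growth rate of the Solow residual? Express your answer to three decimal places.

Labor's share = 1 − 0.26 − 0.18 = 0.56.
Capital: 0.26 × 12.62 = 3.2812 pp.
Human capital: 0.18 × 7.25 = 1.305 pp.
The labor force: 0.56 × 3.16 = 1.7696 pp.
TFP growth = 6.49 − 6.3558 = 0.1342%.

The Solow residual growth was 0.134%.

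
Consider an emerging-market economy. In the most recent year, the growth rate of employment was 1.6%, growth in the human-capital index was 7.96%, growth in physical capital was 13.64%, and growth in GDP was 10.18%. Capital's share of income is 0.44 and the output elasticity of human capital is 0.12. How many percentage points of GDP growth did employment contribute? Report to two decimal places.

0.70 percentage points

Labor's share = 1 − 0.44 − 0.12 = 0.44.
Contribution = share × growth = 0.44 × 1.6 = 0.704 pp.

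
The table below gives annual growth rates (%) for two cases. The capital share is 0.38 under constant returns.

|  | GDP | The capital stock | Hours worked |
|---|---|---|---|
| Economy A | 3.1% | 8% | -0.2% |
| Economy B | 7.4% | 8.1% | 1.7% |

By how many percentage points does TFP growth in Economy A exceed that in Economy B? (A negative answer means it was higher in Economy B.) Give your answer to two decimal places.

-3.08 percentage points

Labor's share = 1 − 0.38 = 0.62.
Economy A: TFP = 3.1 − 3.04 + 0.124 = 0.184%.
Economy B: TFP = 7.4 − 3.078 − 1.054 = 3.268%.
Difference = 0.184 − (3.268) = -3.084 pp.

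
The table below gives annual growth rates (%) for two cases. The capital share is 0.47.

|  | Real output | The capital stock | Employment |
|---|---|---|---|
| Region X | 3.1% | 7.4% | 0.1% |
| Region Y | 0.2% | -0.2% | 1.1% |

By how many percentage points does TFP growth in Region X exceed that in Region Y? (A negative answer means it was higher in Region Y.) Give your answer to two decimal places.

-0.14 percentage points

Labor's share = 1 − 0.47 = 0.53.
Region X: TFP = 3.1 − 3.478 − 0.053 = -0.431%.
Region Y: TFP = 0.2 + 0.094 − 0.583 = -0.289%.
Difference = -0.431 − (-0.289) = -0.142 pp.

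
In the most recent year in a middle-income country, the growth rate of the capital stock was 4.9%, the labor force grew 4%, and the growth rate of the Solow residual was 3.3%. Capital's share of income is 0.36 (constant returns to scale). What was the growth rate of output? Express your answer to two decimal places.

Output growth was 7.62%.

Labor's share = 1 − 0.36 = 0.64.
The capital stock: 0.36 × 4.9 = 1.764 pp.
The labor force: 0.64 × 4 = 2.56 pp.
Output growth = 3.3 + 4.324 = 7.624%.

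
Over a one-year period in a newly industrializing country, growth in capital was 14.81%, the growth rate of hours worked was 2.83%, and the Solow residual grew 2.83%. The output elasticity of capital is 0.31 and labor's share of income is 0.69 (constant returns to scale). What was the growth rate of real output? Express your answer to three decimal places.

9.374%

Labor's share = 1 − 0.31 = 0.69.
Capital: 0.31 × 14.81 = 4.5911 pp.
Hours worked: 0.69 × 2.83 = 1.9527 pp.
Output growth = 2.83 + 6.5438 = 9.3738%.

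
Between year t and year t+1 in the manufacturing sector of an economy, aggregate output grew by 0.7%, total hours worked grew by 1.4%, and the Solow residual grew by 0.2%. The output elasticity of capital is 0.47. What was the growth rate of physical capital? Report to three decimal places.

-0.515%

Labor's share = 1 − 0.47 = 0.53.
gY = gA + 0.53×1.4 + 0.47×g.
0.47×g = 0.7 − 0.2 − 0.742 = -0.242.
g = -0.242 / 0.47 = -0.51489%.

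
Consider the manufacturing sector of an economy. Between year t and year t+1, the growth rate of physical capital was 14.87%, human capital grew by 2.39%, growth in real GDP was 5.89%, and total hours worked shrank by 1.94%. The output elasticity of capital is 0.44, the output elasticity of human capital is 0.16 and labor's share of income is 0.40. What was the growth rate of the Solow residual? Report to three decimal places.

Labor's share = 1 − 0.44 − 0.16 = 0.4.
Physical capital: 0.44 × 14.87 = 6.5428 pp.
Human capital: 0.16 × 2.39 = 0.3824 pp.
Total hours worked: 0.4 × (-1.94) = -0.776 pp.
TFP growth = 5.89 − 6.1492 = -0.2592%.

-0.259%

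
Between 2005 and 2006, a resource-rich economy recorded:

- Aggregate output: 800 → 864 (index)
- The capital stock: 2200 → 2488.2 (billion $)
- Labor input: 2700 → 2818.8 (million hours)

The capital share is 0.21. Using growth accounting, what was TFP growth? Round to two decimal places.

TFP grew 1.77%.

Aggregate output growth = (864 − 800) / 800 = 8%.
The capital stock growth = (2488.2 − 2200) / 2200 = 13.1%.
Labor input growth = (2818.8 − 2700) / 2700 = 4.4%.
Labor's share = 1 − 0.21 = 0.79.
The capital stock: 0.21 × 13.1 = 2.751 pp.
Labor input: 0.79 × 4.4 = 3.476 pp.
TFP growth = 8 − 6.227 = 1.773%.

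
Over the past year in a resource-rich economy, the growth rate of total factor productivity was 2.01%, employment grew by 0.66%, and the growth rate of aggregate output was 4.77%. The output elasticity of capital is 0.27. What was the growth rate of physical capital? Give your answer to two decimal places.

Labor's share = 1 − 0.27 = 0.73.
gY = gA + 0.73×0.66 + 0.27×g.
0.27×g = 4.77 − 2.01 − 0.4818 = 2.2782.
g = 2.2782 / 0.27 = 8.4378%.

Physical capital growth was 8.44%.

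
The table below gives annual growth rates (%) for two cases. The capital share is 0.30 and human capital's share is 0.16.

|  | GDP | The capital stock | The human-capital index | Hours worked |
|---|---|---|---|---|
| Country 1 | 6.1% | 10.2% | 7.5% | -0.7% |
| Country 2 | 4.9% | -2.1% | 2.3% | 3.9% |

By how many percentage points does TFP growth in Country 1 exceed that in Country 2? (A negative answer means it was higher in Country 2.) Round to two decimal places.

-0.84 percentage points

Labor's share = 1 − 0.3 − 0.16 = 0.54.
Country 1: TFP = 6.1 − 3.06 − 1.2 + 0.378 = 2.218%.
Country 2: TFP = 4.9 + 0.63 − 0.368 − 2.106 = 3.056%.
Difference = 2.218 − (3.056) = -0.838 pp.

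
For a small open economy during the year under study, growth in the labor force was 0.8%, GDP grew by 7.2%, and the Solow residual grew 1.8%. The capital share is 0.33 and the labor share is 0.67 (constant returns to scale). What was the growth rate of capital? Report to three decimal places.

Labor's share = 1 − 0.33 = 0.67.
gY = gA + 0.67×0.8 + 0.33×g.
0.33×g = 7.2 − 1.8 − 0.536 = 4.864.
g = 4.864 / 0.33 = 14.73939%.

14.739%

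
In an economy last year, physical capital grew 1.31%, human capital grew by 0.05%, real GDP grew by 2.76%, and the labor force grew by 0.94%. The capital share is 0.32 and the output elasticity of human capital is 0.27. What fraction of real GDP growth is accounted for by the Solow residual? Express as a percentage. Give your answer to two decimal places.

The Solow residual accounted for 70.36% of growth.

Labor's share = 1 − 0.32 − 0.27 = 0.41.
Physical capital: 0.32 × 1.31 = 0.4192 pp.
Human capital: 0.27 × 0.05 = 0.0135 pp.
The labor force: 0.41 × 0.94 = 0.3854 pp.
TFP growth = 2.76 − 0.8181 = 1.9419%.
TFP share of growth = 1.9419 / 2.76 × 100 = 70.3587%.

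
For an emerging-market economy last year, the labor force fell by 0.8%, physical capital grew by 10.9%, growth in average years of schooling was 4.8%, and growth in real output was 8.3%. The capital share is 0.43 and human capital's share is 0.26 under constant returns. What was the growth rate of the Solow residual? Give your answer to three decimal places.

Labor's share = 1 − 0.43 − 0.26 = 0.31.
Physical capital: 0.43 × 10.9 = 4.687 pp.
Average years of schooling: 0.26 × 4.8 = 1.248 pp.
The labor force: 0.31 × (-0.8) = -0.248 pp.
TFP growth = 8.3 − 5.687 = 2.613%.

2.613%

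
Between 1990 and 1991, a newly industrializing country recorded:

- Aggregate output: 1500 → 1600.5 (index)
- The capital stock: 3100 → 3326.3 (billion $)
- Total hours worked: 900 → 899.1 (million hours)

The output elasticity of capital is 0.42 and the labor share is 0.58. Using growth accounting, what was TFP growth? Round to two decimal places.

3.69%

Aggregate output growth = (1600.5 − 1500) / 1500 = 6.7%.
The capital stock growth = (3326.3 − 3100) / 3100 = 7.3%.
Total hours worked growth = (899.1 − 900) / 900 = -0.1%.
Labor's share = 1 − 0.42 = 0.58.
The capital stock: 0.42 × 7.3 = 3.066 pp.
Total hours worked: 0.58 × (-0.1) = -0.058 pp.
TFP growth = 6.7 − 3.008 = 3.692%.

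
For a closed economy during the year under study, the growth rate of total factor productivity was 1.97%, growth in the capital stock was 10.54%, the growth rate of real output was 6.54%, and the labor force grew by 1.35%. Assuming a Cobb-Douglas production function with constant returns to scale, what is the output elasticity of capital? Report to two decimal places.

gY = gA + α·gK + (1−α)·gL, so gY − gA − gL = α(gK − gL).
6.54 − 1.97 − 1.35 = α × (10.54 − 1.35).
3.22 = 9.19 α, so α = 0.3504.

0.35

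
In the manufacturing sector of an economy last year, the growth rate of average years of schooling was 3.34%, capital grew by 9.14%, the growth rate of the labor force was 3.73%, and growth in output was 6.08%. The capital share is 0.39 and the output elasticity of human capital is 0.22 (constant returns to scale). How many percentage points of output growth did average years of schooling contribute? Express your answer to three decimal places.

0.735 pp

Contribution = share × growth = 0.22 × 3.34 = 0.7348 pp.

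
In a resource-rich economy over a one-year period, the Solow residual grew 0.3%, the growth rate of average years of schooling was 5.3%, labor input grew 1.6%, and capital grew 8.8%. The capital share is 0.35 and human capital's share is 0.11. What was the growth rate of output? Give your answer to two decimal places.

Output growth was 4.83%.

Labor's share = 1 − 0.35 − 0.11 = 0.54.
Capital: 0.35 × 8.8 = 3.08 pp.
Average years of schooling: 0.11 × 5.3 = 0.583 pp.
Labor input: 0.54 × 1.6 = 0.864 pp.
Output growth = 0.3 + 4.527 = 4.827%.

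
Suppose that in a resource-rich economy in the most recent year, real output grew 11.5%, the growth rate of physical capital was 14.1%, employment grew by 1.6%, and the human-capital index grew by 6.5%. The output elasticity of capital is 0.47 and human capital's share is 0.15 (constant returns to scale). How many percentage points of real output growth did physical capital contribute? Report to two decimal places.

6.63 pp

Contribution = share × growth = 0.47 × 14.1 = 6.627 pp.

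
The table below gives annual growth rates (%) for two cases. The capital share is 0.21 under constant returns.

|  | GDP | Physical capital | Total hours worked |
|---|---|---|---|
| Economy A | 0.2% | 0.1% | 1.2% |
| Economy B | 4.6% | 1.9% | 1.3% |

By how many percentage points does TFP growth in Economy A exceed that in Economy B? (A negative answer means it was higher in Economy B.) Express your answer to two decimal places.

-3.94 percentage points

Labor's share = 1 − 0.21 = 0.79.
Economy A: TFP = 0.2 − 0.021 − 0.948 = -0.769%.
Economy B: TFP = 4.6 − 0.399 − 1.027 = 3.174%.
Difference = -0.769 − (3.174) = -3.943 pp.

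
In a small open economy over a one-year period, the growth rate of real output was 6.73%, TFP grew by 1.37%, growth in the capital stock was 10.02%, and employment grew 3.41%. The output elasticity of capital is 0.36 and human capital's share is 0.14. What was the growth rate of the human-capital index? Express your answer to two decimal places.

Labor's share = 1 − 0.36 − 0.14 = 0.5.
gY = gA + 0.36×10.02 + 0.5×3.41 + 0.14×g.
0.14×g = 6.73 − 1.37 − 5.3122 = 0.0478.
g = 0.0478 / 0.14 = 0.3414%.

0.34%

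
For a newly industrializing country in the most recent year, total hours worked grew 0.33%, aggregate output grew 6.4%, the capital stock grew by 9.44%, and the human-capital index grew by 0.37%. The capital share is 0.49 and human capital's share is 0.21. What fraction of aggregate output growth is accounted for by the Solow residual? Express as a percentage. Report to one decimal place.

25.0%

Labor's share = 1 − 0.49 − 0.21 = 0.3.
The capital stock: 0.49 × 9.44 = 4.6256 pp.
The human-capital index: 0.21 × 0.37 = 0.0777 pp.
Total hours worked: 0.3 × 0.33 = 0.099 pp.
TFP growth = 6.4 − 4.8023 = 1.5977%.
TFP share of growth = 1.5977 / 6.4 × 100 = 24.964%.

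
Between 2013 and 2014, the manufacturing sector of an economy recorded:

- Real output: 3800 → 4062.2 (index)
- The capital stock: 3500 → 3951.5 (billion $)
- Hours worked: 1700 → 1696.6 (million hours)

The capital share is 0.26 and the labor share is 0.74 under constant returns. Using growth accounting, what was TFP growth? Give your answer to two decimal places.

Real output growth = (4062.2 − 3800) / 3800 = 6.9%.
The capital stock growth = (3951.5 − 3500) / 3500 = 12.9%.
Hours worked growth = (1696.6 − 1700) / 1700 = -0.2%.
Labor's share = 1 − 0.26 = 0.74.
The capital stock: 0.26 × 12.9 = 3.354 pp.
Hours worked: 0.74 × (-0.2) = -0.148 pp.
TFP growth = 6.9 − 3.206 = 3.694%.

TFP growth was 3.69%.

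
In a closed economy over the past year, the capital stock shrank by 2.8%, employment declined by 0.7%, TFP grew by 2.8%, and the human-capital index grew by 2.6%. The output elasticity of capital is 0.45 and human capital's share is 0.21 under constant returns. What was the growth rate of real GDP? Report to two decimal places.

Labor's share = 1 − 0.45 − 0.21 = 0.34.
The capital stock: 0.45 × (-2.8) = -1.26 pp.
The human-capital index: 0.21 × 2.6 = 0.546 pp.
Employment: 0.34 × (-0.7) = -0.238 pp.
Output growth = 2.8 + (-0.952) = 1.848%.

1.85%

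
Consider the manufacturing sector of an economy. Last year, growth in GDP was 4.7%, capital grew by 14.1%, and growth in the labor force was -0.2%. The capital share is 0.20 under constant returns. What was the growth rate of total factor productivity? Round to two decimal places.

2.04%

Labor's share = 1 − 0.2 = 0.8.
Capital: 0.2 × 14.1 = 2.82 pp.
The labor force: 0.8 × (-0.2) = -0.16 pp.
TFP growth = 4.7 − 2.66 = 2.04%.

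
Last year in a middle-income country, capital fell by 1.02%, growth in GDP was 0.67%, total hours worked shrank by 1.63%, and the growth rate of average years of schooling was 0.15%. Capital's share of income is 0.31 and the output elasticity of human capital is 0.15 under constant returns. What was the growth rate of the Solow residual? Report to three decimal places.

1.844%

Labor's share = 1 − 0.31 − 0.15 = 0.54.
Capital: 0.31 × (-1.02) = -0.3162 pp.
Average years of schooling: 0.15 × 0.15 = 0.0225 pp.
Total hours worked: 0.54 × (-1.63) = -0.8802 pp.
TFP growth = 0.67 + 1.1739 = 1.8439%.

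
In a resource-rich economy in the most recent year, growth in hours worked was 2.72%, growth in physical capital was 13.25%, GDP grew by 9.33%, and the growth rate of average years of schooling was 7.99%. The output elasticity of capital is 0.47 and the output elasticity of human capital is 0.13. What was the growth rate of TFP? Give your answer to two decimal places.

Labor's share = 1 − 0.47 − 0.13 = 0.4.
Physical capital: 0.47 × 13.25 = 6.2275 pp.
Average years of schooling: 0.13 × 7.99 = 1.0387 pp.
Hours worked: 0.4 × 2.72 = 1.088 pp.
TFP growth = 9.33 − 8.3542 = 0.9758%.

TFP growth was 0.98%.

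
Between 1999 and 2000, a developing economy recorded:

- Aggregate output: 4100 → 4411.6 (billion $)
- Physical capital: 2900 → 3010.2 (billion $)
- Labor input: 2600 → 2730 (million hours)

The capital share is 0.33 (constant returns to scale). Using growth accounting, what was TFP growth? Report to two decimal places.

Aggregate output growth = (4411.6 − 4100) / 4100 = 7.6%.
Physical capital growth = (3010.2 − 2900) / 2900 = 3.8%.
Labor input growth = (2730 − 2600) / 2600 = 5%.
Labor's share = 1 − 0.33 = 0.67.
Physical capital: 0.33 × 3.8 = 1.254 pp.
Labor input: 0.67 × 5 = 3.35 pp.
TFP growth = 7.6 − 4.604 = 2.996%.

TFP growth was 3.00%.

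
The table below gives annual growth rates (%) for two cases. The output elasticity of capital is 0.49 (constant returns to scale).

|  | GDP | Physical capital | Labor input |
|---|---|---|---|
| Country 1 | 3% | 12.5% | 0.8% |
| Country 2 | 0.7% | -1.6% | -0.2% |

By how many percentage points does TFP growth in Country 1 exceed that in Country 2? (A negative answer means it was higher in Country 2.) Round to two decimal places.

Labor's share = 1 − 0.49 = 0.51.
Country 1: TFP = 3 − 6.125 − 0.408 = -3.533%.
Country 2: TFP = 0.7 + 0.784 + 0.102 = 1.586%.
Difference = -3.533 − (1.586) = -5.119 pp.

-5.12 percentage points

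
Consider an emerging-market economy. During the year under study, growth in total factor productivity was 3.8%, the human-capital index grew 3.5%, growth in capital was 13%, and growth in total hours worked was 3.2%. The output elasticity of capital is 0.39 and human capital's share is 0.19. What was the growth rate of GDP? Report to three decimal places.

Labor's share = 1 − 0.39 − 0.19 = 0.42.
Capital: 0.39 × 13 = 5.07 pp.
The human-capital index: 0.19 × 3.5 = 0.665 pp.
Total hours worked: 0.42 × 3.2 = 1.344 pp.
Output growth = 3.8 + 7.079 = 10.879%.

GDP grew 10.879%.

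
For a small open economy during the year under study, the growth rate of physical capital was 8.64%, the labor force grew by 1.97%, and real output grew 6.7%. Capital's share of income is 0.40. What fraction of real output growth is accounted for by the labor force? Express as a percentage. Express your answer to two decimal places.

Labor's share = 1 − 0.4 = 0.6.
The labor force contributed 0.6 × 1.97 = 1.182 pp.
Share of growth = 1.182 / 6.7 × 100 = 17.6418%.

The labor force accounted for 17.64% of growth.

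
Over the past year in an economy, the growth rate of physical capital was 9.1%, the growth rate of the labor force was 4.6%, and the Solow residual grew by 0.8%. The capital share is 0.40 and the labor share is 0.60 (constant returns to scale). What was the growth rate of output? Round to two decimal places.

Labor's share = 1 − 0.4 = 0.6.
Physical capital: 0.4 × 9.1 = 3.64 pp.
The labor force: 0.6 × 4.6 = 2.76 pp.
Output growth = 0.8 + 6.4 = 7.2%.

Output grew 7.20%.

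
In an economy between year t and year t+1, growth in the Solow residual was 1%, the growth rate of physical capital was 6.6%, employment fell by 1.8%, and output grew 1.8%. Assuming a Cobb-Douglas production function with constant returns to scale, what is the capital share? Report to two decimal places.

gY = gA + α·gK + (1−α)·gL, so gY − gA − gL = α(gK − gL).
1.8 − 1 + 1.8 = α × (6.6 − (-1.8)).
2.6 = 8.4 α, so α = 0.3095.

0.31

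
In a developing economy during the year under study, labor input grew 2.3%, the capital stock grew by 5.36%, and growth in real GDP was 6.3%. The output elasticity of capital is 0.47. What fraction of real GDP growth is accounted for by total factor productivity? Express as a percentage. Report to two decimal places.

Total factor productivity accounted for 40.66% of growth.

Labor's share = 1 − 0.47 = 0.53.
The capital stock: 0.47 × 5.36 = 2.5192 pp.
Labor input: 0.53 × 2.3 = 1.219 pp.
TFP growth = 6.3 − 3.7382 = 2.5618%.
TFP share of growth = 2.5618 / 6.3 × 100 = 40.6635%.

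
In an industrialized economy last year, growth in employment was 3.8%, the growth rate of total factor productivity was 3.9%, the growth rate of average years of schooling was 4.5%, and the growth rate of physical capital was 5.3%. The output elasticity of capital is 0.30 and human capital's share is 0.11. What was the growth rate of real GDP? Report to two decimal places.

Labor's share = 1 − 0.3 − 0.11 = 0.59.
Physical capital: 0.3 × 5.3 = 1.59 pp.
Average years of schooling: 0.11 × 4.5 = 0.495 pp.
Employment: 0.59 × 3.8 = 2.242 pp.
Output growth = 3.9 + 4.327 = 8.227%.

8.23%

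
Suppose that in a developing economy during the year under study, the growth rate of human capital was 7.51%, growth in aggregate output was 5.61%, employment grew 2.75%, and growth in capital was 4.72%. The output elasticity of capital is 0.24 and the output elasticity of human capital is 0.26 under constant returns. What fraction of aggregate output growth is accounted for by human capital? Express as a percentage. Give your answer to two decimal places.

34.81%

Human capital contributed 0.26 × 7.51 = 1.9526 pp.
Share of growth = 1.9526 / 5.61 × 100 = 34.8057%.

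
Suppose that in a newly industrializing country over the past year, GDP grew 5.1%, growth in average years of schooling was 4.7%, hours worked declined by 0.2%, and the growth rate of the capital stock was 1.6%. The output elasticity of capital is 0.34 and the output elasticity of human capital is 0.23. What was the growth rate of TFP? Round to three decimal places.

3.561%

Labor's share = 1 − 0.34 − 0.23 = 0.43.
The capital stock: 0.34 × 1.6 = 0.544 pp.
Average years of schooling: 0.23 × 4.7 = 1.081 pp.
Hours worked: 0.43 × (-0.2) = -0.086 pp.
TFP growth = 5.1 − 1.539 = 3.561%.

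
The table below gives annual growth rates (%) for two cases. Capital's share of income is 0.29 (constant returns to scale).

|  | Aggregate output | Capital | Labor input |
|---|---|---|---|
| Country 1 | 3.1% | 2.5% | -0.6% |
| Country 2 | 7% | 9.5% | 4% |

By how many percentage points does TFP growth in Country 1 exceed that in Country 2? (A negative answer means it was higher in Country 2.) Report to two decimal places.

Labor's share = 1 − 0.29 = 0.71.
Country 1: TFP = 3.1 − 0.725 + 0.426 = 2.801%.
Country 2: TFP = 7 − 2.755 − 2.84 = 1.405%.
Difference = 2.801 − (1.405) = 1.396 pp.

1.40 percentage points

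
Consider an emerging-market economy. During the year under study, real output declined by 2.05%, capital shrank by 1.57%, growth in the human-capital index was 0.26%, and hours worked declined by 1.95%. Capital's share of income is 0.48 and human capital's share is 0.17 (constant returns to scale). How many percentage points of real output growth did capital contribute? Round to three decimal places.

-0.754 pp

Contribution = share × growth = 0.48 × (-1.57) = -0.7536 pp.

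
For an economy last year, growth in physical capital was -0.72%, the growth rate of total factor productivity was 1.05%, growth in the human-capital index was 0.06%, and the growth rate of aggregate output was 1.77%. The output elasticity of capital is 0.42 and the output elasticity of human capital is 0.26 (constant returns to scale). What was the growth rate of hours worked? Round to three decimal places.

3.146%

Labor's share = 1 − 0.42 − 0.26 = 0.32.
gY = gA + 0.42×(-0.72) + 0.26×0.06 + 0.32×g.
0.32×g = 1.77 − 1.05 + 0.2868 = 1.0068.
g = 1.0068 / 0.32 = 3.14625%.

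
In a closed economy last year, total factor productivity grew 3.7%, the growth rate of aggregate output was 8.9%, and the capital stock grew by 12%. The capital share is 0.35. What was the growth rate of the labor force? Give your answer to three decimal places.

Labor's share = 1 − 0.35 = 0.65.
gY = gA + 0.35×12 + 0.65×g.
0.65×g = 8.9 − 3.7 − 4.2 = 1.
g = 1 / 0.65 = 1.53846%.

The labor force growth was 1.538%.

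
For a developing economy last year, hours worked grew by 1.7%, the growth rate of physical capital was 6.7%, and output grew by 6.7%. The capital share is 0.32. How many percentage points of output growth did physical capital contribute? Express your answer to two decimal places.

Contribution = share × growth = 0.32 × 6.7 = 2.144 pp.

2.14 percentage points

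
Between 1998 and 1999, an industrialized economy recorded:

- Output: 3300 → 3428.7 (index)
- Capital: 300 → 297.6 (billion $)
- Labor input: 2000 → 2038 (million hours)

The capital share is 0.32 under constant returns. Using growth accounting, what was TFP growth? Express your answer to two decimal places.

2.86%

Output growth = (3428.7 − 3300) / 3300 = 3.9%.
Capital growth = (297.6 − 300) / 300 = -0.8%.
Labor input growth = (2038 − 2000) / 2000 = 1.9%.
Labor's share = 1 − 0.32 = 0.68.
Capital: 0.32 × (-0.8) = -0.256 pp.
Labor input: 0.68 × 1.9 = 1.292 pp.
TFP growth = 3.9 − 1.036 = 2.864%.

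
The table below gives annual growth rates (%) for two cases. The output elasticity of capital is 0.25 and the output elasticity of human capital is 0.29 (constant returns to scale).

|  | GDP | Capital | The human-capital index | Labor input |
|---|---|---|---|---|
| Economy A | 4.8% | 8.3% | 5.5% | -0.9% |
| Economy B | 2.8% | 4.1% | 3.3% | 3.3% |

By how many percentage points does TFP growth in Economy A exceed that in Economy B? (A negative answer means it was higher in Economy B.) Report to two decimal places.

2.24 percentage points

Labor's share = 1 − 0.25 − 0.29 = 0.46.
Economy A: TFP = 4.8 − 2.075 − 1.595 + 0.414 = 1.544%.
Economy B: TFP = 2.8 − 1.025 − 0.957 − 1.518 = -0.7%.
Difference = 1.544 − (-0.7) = 2.244 pp.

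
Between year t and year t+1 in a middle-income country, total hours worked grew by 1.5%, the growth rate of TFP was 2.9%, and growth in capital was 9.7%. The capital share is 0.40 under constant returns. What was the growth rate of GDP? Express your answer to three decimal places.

GDP growth was 7.680%.

Labor's share = 1 − 0.4 = 0.6.
Capital: 0.4 × 9.7 = 3.88 pp.
Total hours worked: 0.6 × 1.5 = 0.9 pp.
Output growth = 2.9 + 4.78 = 7.68%.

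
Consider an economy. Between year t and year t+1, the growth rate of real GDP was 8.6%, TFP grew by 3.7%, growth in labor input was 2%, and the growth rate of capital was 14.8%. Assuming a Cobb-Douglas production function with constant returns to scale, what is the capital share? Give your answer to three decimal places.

gY = gA + α·gK + (1−α)·gL, so gY − gA − gL = α(gK − gL).
8.6 − 3.7 − 2 = α × (14.8 − 2).
2.9 = 12.8 α, so α = 0.22656.

The capital share is 0.227.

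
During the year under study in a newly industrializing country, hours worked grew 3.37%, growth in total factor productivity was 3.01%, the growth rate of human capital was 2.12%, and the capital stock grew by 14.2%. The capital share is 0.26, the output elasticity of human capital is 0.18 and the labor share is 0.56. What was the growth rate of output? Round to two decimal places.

8.97%

Labor's share = 1 − 0.26 − 0.18 = 0.56.
The capital stock: 0.26 × 14.2 = 3.692 pp.
Human capital: 0.18 × 2.12 = 0.3816 pp.
Hours worked: 0.56 × 3.37 = 1.8872 pp.
Output growth = 3.01 + 5.9608 = 8.9708%.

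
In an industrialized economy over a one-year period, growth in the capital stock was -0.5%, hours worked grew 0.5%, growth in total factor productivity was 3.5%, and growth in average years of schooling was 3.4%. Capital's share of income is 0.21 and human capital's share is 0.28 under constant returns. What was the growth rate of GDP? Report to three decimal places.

Labor's share = 1 − 0.21 − 0.28 = 0.51.
The capital stock: 0.21 × (-0.5) = -0.105 pp.
Average years of schooling: 0.28 × 3.4 = 0.952 pp.
Hours worked: 0.51 × 0.5 = 0.255 pp.
Output growth = 3.5 + 1.102 = 4.602%.

4.602%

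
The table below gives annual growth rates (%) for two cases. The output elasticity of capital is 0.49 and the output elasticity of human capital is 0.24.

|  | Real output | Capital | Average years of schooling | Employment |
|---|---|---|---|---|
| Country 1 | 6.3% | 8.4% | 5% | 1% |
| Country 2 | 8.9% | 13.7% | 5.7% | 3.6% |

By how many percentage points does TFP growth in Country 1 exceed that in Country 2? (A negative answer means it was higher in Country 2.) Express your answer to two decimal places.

Labor's share = 1 − 0.49 − 0.24 = 0.27.
Country 1: TFP = 6.3 − 4.116 − 1.2 − 0.27 = 0.714%.
Country 2: TFP = 8.9 − 6.713 − 1.368 − 0.972 = -0.153%.
Difference = 0.714 − (-0.153) = 0.867 pp.

0.87 percentage points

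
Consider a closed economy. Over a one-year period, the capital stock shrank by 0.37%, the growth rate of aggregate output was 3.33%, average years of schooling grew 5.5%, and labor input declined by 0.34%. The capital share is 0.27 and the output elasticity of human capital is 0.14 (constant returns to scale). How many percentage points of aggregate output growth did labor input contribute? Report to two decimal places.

-0.20 percentage points

Labor's share = 1 − 0.27 − 0.14 = 0.59.
Contribution = share × growth = 0.59 × (-0.34) = -0.2006 pp.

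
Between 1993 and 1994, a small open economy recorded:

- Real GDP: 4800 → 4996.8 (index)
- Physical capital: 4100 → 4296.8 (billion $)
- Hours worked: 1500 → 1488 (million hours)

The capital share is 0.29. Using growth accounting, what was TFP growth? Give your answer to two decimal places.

Real GDP growth = (4996.8 − 4800) / 4800 = 4.1%.
Physical capital growth = (4296.8 − 4100) / 4100 = 4.8%.
Hours worked growth = (1488 − 1500) / 1500 = -0.8%.
Labor's share = 1 − 0.29 = 0.71.
Physical capital: 0.29 × 4.8 = 1.392 pp.
Hours worked: 0.71 × (-0.8) = -0.568 pp.
TFP growth = 4.1 − 0.824 = 3.276%.

3.28%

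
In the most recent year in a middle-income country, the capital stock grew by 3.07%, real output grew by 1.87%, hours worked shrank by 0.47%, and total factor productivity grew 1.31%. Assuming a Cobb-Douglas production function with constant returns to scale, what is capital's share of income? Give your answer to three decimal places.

Capital's share of income is 0.291.

gY = gA + α·gK + (1−α)·gL, so gY − gA − gL = α(gK − gL).
1.87 − 1.31 + 0.47 = α × (3.07 − (-0.47)).
1.03 = 3.54 α, so α = 0.29096.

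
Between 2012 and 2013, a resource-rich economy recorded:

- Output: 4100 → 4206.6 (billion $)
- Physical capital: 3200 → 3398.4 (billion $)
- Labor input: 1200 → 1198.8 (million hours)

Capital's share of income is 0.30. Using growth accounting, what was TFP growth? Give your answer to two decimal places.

0.81%

Output growth = (4206.6 − 4100) / 4100 = 2.6%.
Physical capital growth = (3398.4 − 3200) / 3200 = 6.2%.
Labor input growth = (1198.8 − 1200) / 1200 = -0.1%.
Labor's share = 1 − 0.3 = 0.7.
Physical capital: 0.3 × 6.2 = 1.86 pp.
Labor input: 0.7 × (-0.1) = -0.07 pp.
TFP growth = 2.6 − 1.79 = 0.81%.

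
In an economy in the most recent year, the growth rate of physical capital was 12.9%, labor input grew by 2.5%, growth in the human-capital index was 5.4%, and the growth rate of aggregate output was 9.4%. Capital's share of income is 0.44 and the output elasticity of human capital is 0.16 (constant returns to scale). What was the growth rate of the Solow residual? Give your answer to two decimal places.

Labor's share = 1 − 0.44 − 0.16 = 0.4.
Physical capital: 0.44 × 12.9 = 5.676 pp.
The human-capital index: 0.16 × 5.4 = 0.864 pp.
Labor input: 0.4 × 2.5 = 1 pp.
TFP growth = 9.4 − 7.54 = 1.86%.

1.86%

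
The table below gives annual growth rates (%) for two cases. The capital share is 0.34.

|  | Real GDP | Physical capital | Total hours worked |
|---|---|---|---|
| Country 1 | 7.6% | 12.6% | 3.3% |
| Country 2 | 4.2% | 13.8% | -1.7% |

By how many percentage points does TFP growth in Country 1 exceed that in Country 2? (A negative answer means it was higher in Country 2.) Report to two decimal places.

Labor's share = 1 − 0.34 = 0.66.
Country 1: TFP = 7.6 − 4.284 − 2.178 = 1.138%.
Country 2: TFP = 4.2 − 4.692 + 1.122 = 0.63%.
Difference = 1.138 − (0.63) = 0.508 pp.

0.51 percentage points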